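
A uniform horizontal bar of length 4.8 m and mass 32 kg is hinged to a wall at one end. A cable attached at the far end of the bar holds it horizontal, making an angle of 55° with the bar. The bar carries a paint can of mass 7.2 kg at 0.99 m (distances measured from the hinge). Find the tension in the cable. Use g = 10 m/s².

Sum moments about the hinge (the unknown hinge reaction has zero arm there).
Beam weight: 32 × 10 = 320 N down at 2.4 m → arm 2.4 m, τ = 320 × 2.4 = 768 N·m clockwise.
Paint can: 7.2 × 10 = 72 N down at 0.99 m → arm 0.99 m, τ = 72 × 0.99 = 71.28 N·m clockwise.
Total clockwise load moment = 839.3 N·m.
The cable tension T acts at 4.8 m; only its component perpendicular to the bar, T sinθ, produces torque. sin 55° = 0.8192.
Στ = 0 ⇒ T × 4.8 × 0.8192 = 839.3 ⇒ T = 839.3 / 3.932 = 213 N.

T ≈ 213 N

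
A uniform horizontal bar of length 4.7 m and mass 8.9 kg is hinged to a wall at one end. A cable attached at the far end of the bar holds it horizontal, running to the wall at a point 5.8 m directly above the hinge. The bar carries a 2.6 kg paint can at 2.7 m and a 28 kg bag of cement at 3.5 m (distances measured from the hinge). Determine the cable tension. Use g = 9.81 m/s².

T ≈ 338 N

Taking torques about the hinge:
Beam weight: 8.9 × 9.81 = 87.31 N down at 2.35 m → arm 2.35 m, τ = 87.31 × 2.35 = 205.2 N·m clockwise.
Paint can: 2.6 × 9.81 = 25.51 N down at 2.7 m → arm 2.7 m, τ = 25.51 × 2.7 = 68.88 N·m clockwise.
Bag of cement: 28 × 9.81 = 274.7 N down at 3.5 m → arm 3.5 m, τ = 274.7 × 3.5 = 961.4 N·m clockwise.
Total clockwise load moment = 1235 N·m.
The cable tension T acts at 4.7 m; only its component perpendicular to the bar, T sinθ, produces torque. sinθ = h/√(h²+d²) = 5.8/√(5.8²+4.7²) = 0.7769.
Στ = 0 ⇒ T × 4.7 × 0.7769 = 1235 ⇒ T = 1235 / 3.651 = 338 N.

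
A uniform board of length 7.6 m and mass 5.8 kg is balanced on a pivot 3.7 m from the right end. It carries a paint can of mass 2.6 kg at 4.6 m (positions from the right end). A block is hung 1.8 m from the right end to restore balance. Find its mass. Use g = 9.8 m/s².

m ≈ 1.54 kg

Sum moments about the pivot (at 3.7 m from the right end) (the support reaction has zero arm there).
Beam weight: 5.8 × 9.8 = 56.84 N down at 3.8 m → arm 0.1 m, τ = 56.84 × 0.1 = 5.684 N·m counterclockwise.
Paint can: 2.6 × 9.8 = 25.48 N down at 4.6 m → arm 0.9 m, τ = 25.48 × 0.9 = 22.93 N·m counterclockwise.
Net moment of known loads = 28.61 N·m counterclockwise.
An unknown mass m at 1.8 m has arm 1.9 m; its moment is m·g·1.9 clockwise.
For rotational equilibrium, m × 9.8 × 1.9 = 28.61, so m = 28.61 / (9.8 × 1.9) = 1.54 kg.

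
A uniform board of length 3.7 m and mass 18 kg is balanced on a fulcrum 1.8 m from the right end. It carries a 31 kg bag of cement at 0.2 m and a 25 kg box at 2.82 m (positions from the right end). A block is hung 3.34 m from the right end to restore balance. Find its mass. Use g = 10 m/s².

m ≈ 15.1 kg

Take moments about the fulcrum (at 1.8 m from the right end).
Beam weight: 18 × 10 = 180 N down at 1.85 m → arm 0.05 m, τ = 180 × 0.05 = 9 N·m counterclockwise.
Bag of cement: 31 × 10 = 310 N down at 0.2 m → arm 1.6 m, τ = 310 × 1.6 = 496 N·m clockwise.
Box: 25 × 10 = 250 N down at 2.82 m → arm 1.02 m, τ = 250 × 1.02 = 255 N·m counterclockwise.
Net moment of known loads = 232 N·m clockwise.
An unknown mass m at 3.34 m has arm 1.54 m; its moment is m·g·1.54 counterclockwise.
For rotational equilibrium, m × 10 × 1.54 = 232, so m = 232 / (10 × 1.54) = 15.1 kg.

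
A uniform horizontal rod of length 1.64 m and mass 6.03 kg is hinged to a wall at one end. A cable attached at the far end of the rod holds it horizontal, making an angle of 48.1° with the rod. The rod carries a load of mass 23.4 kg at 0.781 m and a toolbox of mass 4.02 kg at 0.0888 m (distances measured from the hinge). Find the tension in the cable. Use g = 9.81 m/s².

T ≈ 189 N

Choose the hinge as the axis so the unknown hinge reaction has zero arm there.
Beam weight: 6.03 × 9.81 = 59.15 N down at 0.82 m → arm 0.82 m, τ = 59.15 × 0.82 = 48.5 N·m clockwise.
Load: 23.4 × 9.81 = 229.6 N down at 0.781 m → arm 0.781 m, τ = 229.6 × 0.781 = 179.3 N·m clockwise.
Toolbox: 4.02 × 9.81 = 39.44 N down at 0.0888 m → arm 0.0888 m, τ = 39.44 × 0.0888 = 3.502 N·m clockwise.
Total clockwise load moment = 231.3 N·m.
The cable tension T acts at 1.64 m; only its component perpendicular to the rod, T sinθ, produces torque. sin 48.1° = 0.7443.
Στ = 0 ⇒ T × 1.64 × 0.7443 = 231.3 ⇒ T = 231.3 / 1.221 = 189 N.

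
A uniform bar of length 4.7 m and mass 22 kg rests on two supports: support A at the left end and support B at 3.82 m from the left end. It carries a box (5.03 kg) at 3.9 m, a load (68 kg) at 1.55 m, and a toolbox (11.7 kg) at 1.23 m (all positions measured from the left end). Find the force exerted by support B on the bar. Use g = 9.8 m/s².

Choose support A as the axis so its reaction then has zero moment arm.
Beam weight: 22 × 9.8 = 215.6 N down at 2.35 m → arm 2.35 m, τ = 215.6 × 2.35 = 506.7 N·m clockwise.
Box: 5.03 × 9.8 = 49.29 N down at 3.9 m → arm 3.9 m, τ = 49.29 × 3.9 = 192.2 N·m clockwise.
Load: 68 × 9.8 = 666.4 N down at 1.55 m → arm 1.55 m, τ = 666.4 × 1.55 = 1033 N·m clockwise.
Toolbox: 11.7 × 9.8 = 114.7 N down at 1.23 m → arm 1.23 m, τ = 114.7 × 1.23 = 141.1 N·m clockwise.
Net load moment about support A = 1873 N·m clockwise.
Reaction R at support B is upward at 3.82 m, arm 3.82 m → moment R × 3.82 counterclockwise.
Setting net torque to zero: R × 3.82 = 1873 → R = 490 N.

R_B ≈ 490 N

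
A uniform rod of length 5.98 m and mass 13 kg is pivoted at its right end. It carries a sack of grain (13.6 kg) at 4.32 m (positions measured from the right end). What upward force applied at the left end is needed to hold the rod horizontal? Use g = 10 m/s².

Take moments about the right end.
Beam weight: 13 × 10 = 130 N down at 2.99 m → arm 2.99 m, τ = 130 × 2.99 = 388.7 N·m counterclockwise.
Sack of grain: 13.6 × 10 = 136 N down at 4.32 m → arm 4.32 m, τ = 136 × 4.32 = 587.5 N·m counterclockwise.
Net moment of the loads = 976.2 N·m counterclockwise.
The upward force F acts at the left end, arm 5.98 m, giving F × 5.98 clockwise.
Balancing moments: F × 5.98 = 976.2, giving F = 976.2 / 5.98 = 163 N.

F ≈ 163 N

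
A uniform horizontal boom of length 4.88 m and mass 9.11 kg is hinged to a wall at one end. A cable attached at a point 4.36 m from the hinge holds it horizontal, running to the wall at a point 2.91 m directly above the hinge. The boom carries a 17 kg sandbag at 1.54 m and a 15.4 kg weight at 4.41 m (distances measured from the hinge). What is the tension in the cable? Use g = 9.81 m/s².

T ≈ 471 N

Sum moments about the hinge (the unknown hinge reaction has zero arm there).
Beam weight: 9.11 × 9.81 = 89.37 N down at 2.44 m → arm 2.44 m, τ = 89.37 × 2.44 = 218.1 N·m clockwise.
Sandbag: 17 × 9.81 = 166.8 N down at 1.54 m → arm 1.54 m, τ = 166.8 × 1.54 = 256.9 N·m clockwise.
Weight: 15.4 × 9.81 = 151.1 N down at 4.41 m → arm 4.41 m, τ = 151.1 × 4.41 = 666.4 N·m clockwise.
Total clockwise load moment = 1141 N·m.
The cable tension T acts at 4.36 m; only its component perpendicular to the boom, T sinθ, produces torque. sinθ = h/√(h²+d²) = 2.91/√(2.91²+4.36²) = 0.5551.
Στ = 0 ⇒ T × 4.36 × 0.5551 = 1141 ⇒ T = 1141 / 2.42 = 471 N.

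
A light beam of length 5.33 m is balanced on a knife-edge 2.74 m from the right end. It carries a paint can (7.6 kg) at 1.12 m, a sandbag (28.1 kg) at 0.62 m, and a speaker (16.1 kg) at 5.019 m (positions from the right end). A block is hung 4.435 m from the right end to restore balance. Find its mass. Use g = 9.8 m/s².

Taking torques about the knife-edge (at 2.74 m from the right end):
Paint can: 7.6 × 9.8 = 74.48 N down at 1.12 m → arm 1.62 m, τ = 74.48 × 1.62 = 120.7 N·m clockwise.
Sandbag: 28.1 × 9.8 = 275.4 N down at 0.62 m → arm 2.12 m, τ = 275.4 × 2.12 = 583.8 N·m clockwise.
Speaker: 16.1 × 9.8 = 157.8 N down at 5.019 m → arm 2.279 m, τ = 157.8 × 2.279 = 359.6 N·m counterclockwise.
Net moment of known loads = 344.9 N·m clockwise.
An unknown mass m at 4.435 m has arm 1.695 m; its moment is m·g·1.695 counterclockwise.
For rotational equilibrium, m × 9.8 × 1.695 = 344.9, so m = 344.9 / (9.8 × 1.695) = 20.8 kg.

m ≈ 20.8 kg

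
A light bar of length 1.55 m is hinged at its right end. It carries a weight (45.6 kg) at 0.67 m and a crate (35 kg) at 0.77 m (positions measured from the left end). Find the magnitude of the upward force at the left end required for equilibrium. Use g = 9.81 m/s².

F ≈ 427 N

Choose the right end as the axis so the unknown pivot reaction has zero arm there.
Weight: 45.6 × 9.81 = 447.3 N down at 0.67 m → arm 0.88 m, τ = 447.3 × 0.88 = 393.6 N·m counterclockwise.
Crate: 35 × 9.81 = 343.4 N down at 0.77 m → arm 0.78 m, τ = 343.4 × 0.78 = 267.9 N·m counterclockwise.
Net moment of the loads = 661.5 N·m counterclockwise.
The upward force F acts at the left end, arm 1.55 m, giving F × 1.55 clockwise.
Setting net torque to zero: F × 1.55 = 661.5 → F = 661.5 / 1.55 = 427 N.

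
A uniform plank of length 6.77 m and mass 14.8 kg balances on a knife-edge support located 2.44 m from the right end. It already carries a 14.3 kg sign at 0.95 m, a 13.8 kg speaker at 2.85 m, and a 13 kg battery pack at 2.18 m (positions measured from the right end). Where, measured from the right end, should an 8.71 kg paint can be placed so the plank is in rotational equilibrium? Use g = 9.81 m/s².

x ≈ 3.02 m from the right end

Choose the knife-edge support (at 2.44 m from the right end) as the axis so the support reaction has zero arm there.
Beam weight: 14.8 × 9.81 = 145.2 N down at 3.385 m → arm 0.945 m, τ = 145.2 × 0.945 = 137.2 N·m counterclockwise.
Sign: 14.3 × 9.81 = 140.3 N down at 0.95 m → arm 1.49 m, τ = 140.3 × 1.49 = 209 N·m clockwise.
Speaker: 13.8 × 9.81 = 135.4 N down at 2.85 m → arm 0.41 m, τ = 135.4 × 0.41 = 55.51 N·m counterclockwise.
Battery pack: 13 × 9.81 = 127.5 N down at 2.18 m → arm 0.26 m, τ = 127.5 × 0.26 = 33.15 N·m clockwise.
Net moment of existing loads = 49.44 N·m clockwise.
The paint can weighs 8.71 × 9.81 = 85.45 N and must supply an equal counterclockwise moment, so its lever arm about the knife-edge support is 49.44 / 85.45 = 0.579 m.
That puts it at 2.44 + 0.579 = 3.02 m from the right end.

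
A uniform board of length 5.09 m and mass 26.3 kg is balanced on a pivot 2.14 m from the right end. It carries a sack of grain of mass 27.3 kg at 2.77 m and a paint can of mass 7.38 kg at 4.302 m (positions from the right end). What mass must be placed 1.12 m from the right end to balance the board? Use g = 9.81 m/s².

m ≈ 42.9 kg

Taking torques about the pivot (at 2.14 m from the right end):
Beam weight: 26.3 × 9.81 = 258 N down at 2.545 m → arm 0.405 m, τ = 258 × 0.405 = 104.5 N·m counterclockwise.
Sack of grain: 27.3 × 9.81 = 267.8 N down at 2.77 m → arm 0.63 m, τ = 267.8 × 0.63 = 168.7 N·m counterclockwise.
Paint can: 7.38 × 9.81 = 72.4 N down at 4.302 m → arm 2.162 m, τ = 72.4 × 2.162 = 156.5 N·m counterclockwise.
Net moment of known loads = 429.7 N·m counterclockwise.
An unknown mass m at 1.12 m has arm 1.02 m; its moment is m·g·1.02 clockwise.
For rotational equilibrium, m × 9.81 × 1.02 = 429.7, so m = 429.7 / (9.81 × 1.02) = 42.9 kg.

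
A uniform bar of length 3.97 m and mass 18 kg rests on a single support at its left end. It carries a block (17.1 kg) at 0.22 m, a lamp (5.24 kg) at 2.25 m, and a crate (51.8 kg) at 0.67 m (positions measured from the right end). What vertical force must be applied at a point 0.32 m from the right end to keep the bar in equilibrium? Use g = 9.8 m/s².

F ≈ 751 N

Choose the left end as the axis so the unknown pivot reaction has zero arm there.
Beam weight: 18 × 9.8 = 176.4 N down at 1.985 m → arm 1.985 m, τ = 176.4 × 1.985 = 350.2 N·m clockwise.
Block: 17.1 × 9.8 = 167.6 N down at 0.22 m → arm 3.75 m, τ = 167.6 × 3.75 = 628.5 N·m clockwise.
Lamp: 5.24 × 9.8 = 51.35 N down at 2.25 m → arm 1.72 m, τ = 51.35 × 1.72 = 88.32 N·m clockwise.
Crate: 51.8 × 9.8 = 507.6 N down at 0.67 m → arm 3.3 m, τ = 507.6 × 3.3 = 1675 N·m clockwise.
Net moment of the loads = 2742 N·m clockwise.
The upward force F acts at a point 0.32 m from the right end, arm 3.65 m, giving F × 3.65 counterclockwise.
Balancing moments: F × 3.65 = 2742, giving F = 2742 / 3.65 = 751 N.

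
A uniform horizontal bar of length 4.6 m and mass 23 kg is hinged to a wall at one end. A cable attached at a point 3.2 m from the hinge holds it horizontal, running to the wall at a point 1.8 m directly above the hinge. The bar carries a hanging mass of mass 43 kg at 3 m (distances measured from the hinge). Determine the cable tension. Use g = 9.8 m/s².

Taking torques about the hinge:
Beam weight: 23 × 9.8 = 225.4 N down at 2.3 m → arm 2.3 m, τ = 225.4 × 2.3 = 518.4 N·m clockwise.
Hanging mass: 43 × 9.8 = 421.4 N down at 3 m → arm 3 m, τ = 421.4 × 3 = 1264 N·m clockwise.
Total clockwise load moment = 1782 N·m.
The cable tension T acts at 3.2 m; only its component perpendicular to the bar, T sinθ, produces torque. sinθ = h/√(h²+d²) = 1.8/√(1.8²+3.2²) = 0.4903.
Setting net torque to zero: T × 3.2 × 0.4903 = 1782 → T = 1782 / 1.569 = 1140 N.

T ≈ 1140 N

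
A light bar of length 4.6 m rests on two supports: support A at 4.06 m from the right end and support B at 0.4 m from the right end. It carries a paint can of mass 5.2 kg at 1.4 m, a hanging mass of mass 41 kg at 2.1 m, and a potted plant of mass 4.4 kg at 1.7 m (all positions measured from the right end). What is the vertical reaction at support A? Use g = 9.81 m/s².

R_A ≈ 216 N

Choose support B as the axis so its reaction then has zero moment arm.
Paint can: 5.2 × 9.81 = 51.01 N down at 1.4 m → arm 1 m, τ = 51.01 × 1 = 51.01 N·m counterclockwise.
Hanging mass: 41 × 9.81 = 402.2 N down at 2.1 m → arm 1.7 m, τ = 402.2 × 1.7 = 683.7 N·m counterclockwise.
Potted plant: 4.4 × 9.81 = 43.16 N down at 1.7 m → arm 1.3 m, τ = 43.16 × 1.3 = 56.11 N·m counterclockwise.
Net load moment about support B = 790.8 N·m counterclockwise.
Reaction R at support A is upward at 4.06 m, arm 3.66 m → moment R × 3.66 clockwise.
Στ = 0 ⇒ R × 3.66 = 790.8 ⇒ R = 216 N.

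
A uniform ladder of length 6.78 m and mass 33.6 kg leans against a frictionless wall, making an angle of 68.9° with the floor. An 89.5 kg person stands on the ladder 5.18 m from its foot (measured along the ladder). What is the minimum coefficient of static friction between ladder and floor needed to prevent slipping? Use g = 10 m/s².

About the foot of the ladder:
Ladder weight 33.6×10 = 336 N acts at 3.39 m along the ladder; its horizontal arm is 3.39·cos68.9° = 1.22 m → τ = 409.9 N·m clockwise.
Person: 89.5×10 = 895 N at 5.18 m → arm 1.865 m → τ = 1669 N·m clockwise.
Wall normal N acts horizontally at the top; its moment arm is the height L sinθ = 6.78·sin68.9° = 6.325 m, counterclockwise.
Στ = 0 ⇒ N × 6.325 = 2079 ⇒ N = 328.7 N.
ΣFx = 0 ⇒ f = N_wall = 328.7 N. ΣFy = 0 ⇒ N_floor = 1231 N.
μ_min = f / N_floor = 328.7 / 1231 = 0.267.

μ_min ≈ 0.267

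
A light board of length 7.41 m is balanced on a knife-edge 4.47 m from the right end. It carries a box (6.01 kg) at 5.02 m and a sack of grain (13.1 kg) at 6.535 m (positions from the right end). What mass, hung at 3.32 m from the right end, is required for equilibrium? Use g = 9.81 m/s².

m ≈ 26.4 kg

Take moments about the knife-edge (at 4.47 m from the right end).
Box: 6.01 × 9.81 = 58.96 N down at 5.02 m → arm 0.55 m, τ = 58.96 × 0.55 = 32.43 N·m counterclockwise.
Sack of grain: 13.1 × 9.81 = 128.5 N down at 6.535 m → arm 2.065 m, τ = 128.5 × 2.065 = 265.4 N·m counterclockwise.
Net moment of known loads = 297.8 N·m counterclockwise.
An unknown mass m at 3.32 m has arm 1.15 m; its moment is m·g·1.15 clockwise.
Στ = 0 ⇒ m × 9.81 × 1.15 = 297.8 ⇒ m = 297.8 / (9.81 × 1.15) = 26.4 kg.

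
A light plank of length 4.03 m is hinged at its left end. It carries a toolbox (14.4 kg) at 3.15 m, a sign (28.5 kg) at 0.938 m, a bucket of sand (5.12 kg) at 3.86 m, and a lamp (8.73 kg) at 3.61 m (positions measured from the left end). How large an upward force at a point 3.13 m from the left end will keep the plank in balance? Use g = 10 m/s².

F ≈ 394 N

Taking torques about the left end:
Toolbox: 14.4 × 10 = 144 N down at 3.15 m → arm 3.15 m, τ = 144 × 3.15 = 453.6 N·m clockwise.
Sign: 28.5 × 10 = 285 N down at 0.938 m → arm 0.938 m, τ = 285 × 0.938 = 267.3 N·m clockwise.
Bucket of sand: 5.12 × 10 = 51.2 N down at 3.86 m → arm 3.86 m, τ = 51.2 × 3.86 = 197.6 N·m clockwise.
Lamp: 8.73 × 10 = 87.3 N down at 3.61 m → arm 3.61 m, τ = 87.3 × 3.61 = 315.2 N·m clockwise.
Net moment of the loads = 1234 N·m clockwise.
The upward force F acts at a point 3.13 m from the left end, arm 3.13 m, giving F × 3.13 counterclockwise.
Setting net torque to zero: F × 3.13 = 1234 → F = 1234 / 3.13 = 394 N.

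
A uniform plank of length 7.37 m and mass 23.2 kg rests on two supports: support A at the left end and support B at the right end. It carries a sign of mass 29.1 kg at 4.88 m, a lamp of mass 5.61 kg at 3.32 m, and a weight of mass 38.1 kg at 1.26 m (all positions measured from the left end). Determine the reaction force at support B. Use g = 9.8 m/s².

R_B ≈ 391 N

Take moments about support A.
Beam weight: 23.2 × 9.8 = 227.4 N down at 3.685 m → arm 3.685 m, τ = 227.4 × 3.685 = 838 N·m clockwise.
Sign: 29.1 × 9.8 = 285.2 N down at 4.88 m → arm 4.88 m, τ = 285.2 × 4.88 = 1392 N·m clockwise.
Lamp: 5.61 × 9.8 = 54.98 N down at 3.32 m → arm 3.32 m, τ = 54.98 × 3.32 = 182.5 N·m clockwise.
Weight: 38.1 × 9.8 = 373.4 N down at 1.26 m → arm 1.26 m, τ = 373.4 × 1.26 = 470.5 N·m clockwise.
Net load moment about support A = 2883 N·m clockwise.
Reaction R at support B is upward at 7.37 m, arm 7.37 m → moment R × 7.37 counterclockwise.
Balancing moments: R × 7.37 = 2883, giving R = 391 N.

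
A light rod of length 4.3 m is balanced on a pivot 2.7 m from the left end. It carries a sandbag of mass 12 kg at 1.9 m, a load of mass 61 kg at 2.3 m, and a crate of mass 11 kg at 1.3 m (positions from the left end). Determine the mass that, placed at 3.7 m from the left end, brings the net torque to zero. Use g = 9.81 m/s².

m ≈ 49.4 kg

Sum moments about the pivot (at 2.7 m from the left end) (the support reaction has zero arm there).
Sandbag: 12 × 9.81 = 117.7 N down at 1.9 m → arm 0.8 m, τ = 117.7 × 0.8 = 94.16 N·m counterclockwise.
Load: 61 × 9.81 = 598.4 N down at 2.3 m → arm 0.4 m, τ = 598.4 × 0.4 = 239.4 N·m counterclockwise.
Crate: 11 × 9.81 = 107.9 N down at 1.3 m → arm 1.4 m, τ = 107.9 × 1.4 = 151.1 N·m counterclockwise.
Net moment of known loads = 484.7 N·m counterclockwise.
An unknown mass m at 3.7 m has arm 1 m; its moment is m·g·1 clockwise.
Στ = 0 ⇒ m × 9.81 × 1 = 484.7 ⇒ m = 484.7 / (9.81 × 1) = 49.4 kg.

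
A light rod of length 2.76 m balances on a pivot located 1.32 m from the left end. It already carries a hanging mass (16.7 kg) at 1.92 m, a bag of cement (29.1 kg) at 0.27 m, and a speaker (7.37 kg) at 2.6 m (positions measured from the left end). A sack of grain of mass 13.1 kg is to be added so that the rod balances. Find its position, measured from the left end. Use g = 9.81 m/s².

About the pivot (at 1.32 m from the left end):
Hanging mass: 16.7 × 9.81 = 163.8 N down at 1.92 m → arm 0.6 m, τ = 163.8 × 0.6 = 98.28 N·m clockwise.
Bag of cement: 29.1 × 9.81 = 285.5 N down at 0.27 m → arm 1.05 m, τ = 285.5 × 1.05 = 299.8 N·m counterclockwise.
Speaker: 7.37 × 9.81 = 72.3 N down at 2.6 m → arm 1.28 m, τ = 72.3 × 1.28 = 92.54 N·m clockwise.
Net moment of existing loads = 109 N·m counterclockwise.
The sack of grain weighs 13.1 × 9.81 = 128.5 N and must supply an equal clockwise moment, so its lever arm about the pivot is 109 / 128.5 = 0.848 m.
That puts it at 1.32 + 0.848 = 2.17 m from the left end.

x ≈ 2.17 m from the left end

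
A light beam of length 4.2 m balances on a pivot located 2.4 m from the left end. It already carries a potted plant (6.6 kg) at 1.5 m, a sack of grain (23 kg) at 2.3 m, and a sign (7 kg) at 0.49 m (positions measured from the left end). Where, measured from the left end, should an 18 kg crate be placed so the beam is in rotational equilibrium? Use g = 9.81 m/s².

x ≈ 3.6 m from the left end

Taking torques about the pivot (at 2.4 m from the left end):
Potted plant: 6.6 × 9.81 = 64.75 N down at 1.5 m → arm 0.9 m, τ = 64.75 × 0.9 = 58.27 N·m counterclockwise.
Sack of grain: 23 × 9.81 = 225.6 N down at 2.3 m → arm 0.1 m, τ = 225.6 × 0.1 = 22.56 N·m counterclockwise.
Sign: 7 × 9.81 = 68.67 N down at 0.49 m → arm 1.91 m, τ = 68.67 × 1.91 = 131.2 N·m counterclockwise.
Net moment of existing loads = 212 N·m counterclockwise.
The crate weighs 18 × 9.81 = 176.6 N and must supply an equal clockwise moment, so its lever arm about the pivot is 212 / 176.6 = 1.2 m.
That puts it at 2.4 + 1.2 = 3.6 m from the left end.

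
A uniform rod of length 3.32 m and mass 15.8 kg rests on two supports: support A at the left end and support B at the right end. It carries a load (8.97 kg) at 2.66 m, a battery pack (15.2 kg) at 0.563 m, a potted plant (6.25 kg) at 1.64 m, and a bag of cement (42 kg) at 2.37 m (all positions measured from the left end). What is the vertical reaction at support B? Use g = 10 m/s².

Sum moments about support A (its reaction then has zero moment arm).
Beam weight: 15.8 × 10 = 158 N down at 1.66 m → arm 1.66 m, τ = 158 × 1.66 = 262.3 N·m clockwise.
Load: 8.97 × 10 = 89.7 N down at 2.66 m → arm 2.66 m, τ = 89.7 × 2.66 = 238.6 N·m clockwise.
Battery pack: 15.2 × 10 = 152 N down at 0.563 m → arm 0.563 m, τ = 152 × 0.563 = 85.58 N·m clockwise.
Potted plant: 6.25 × 10 = 62.5 N down at 1.64 m → arm 1.64 m, τ = 62.5 × 1.64 = 102.5 N·m clockwise.
Bag of cement: 42 × 10 = 420 N down at 2.37 m → arm 2.37 m, τ = 420 × 2.37 = 995.4 N·m clockwise.
Net load moment about support A = 1684 N·m clockwise.
Reaction R at support B is upward at 3.32 m, arm 3.32 m → moment R × 3.32 counterclockwise.
Setting net torque to zero: R × 3.32 = 1684 → R = 507 N.

R_B ≈ 507 N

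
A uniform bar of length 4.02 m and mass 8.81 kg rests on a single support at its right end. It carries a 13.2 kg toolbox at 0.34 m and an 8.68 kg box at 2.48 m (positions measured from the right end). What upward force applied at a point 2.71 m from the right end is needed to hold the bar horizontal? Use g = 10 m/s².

F ≈ 161 N

Sum moments about the right end (the unknown pivot reaction has zero arm there).
Beam weight: 8.81 × 10 = 88.1 N down at 2.01 m → arm 2.01 m, τ = 88.1 × 2.01 = 177.1 N·m counterclockwise.
Toolbox: 13.2 × 10 = 132 N down at 0.34 m → arm 0.34 m, τ = 132 × 0.34 = 44.88 N·m counterclockwise.
Box: 8.68 × 10 = 86.8 N down at 2.48 m → arm 2.48 m, τ = 86.8 × 2.48 = 215.3 N·m counterclockwise.
Net moment of the loads = 437.3 N·m counterclockwise.
The upward force F acts at a point 2.71 m from the right end, arm 2.71 m, giving F × 2.71 clockwise.
Στ = 0 ⇒ F × 2.71 = 437.3 ⇒ F = 437.3 / 2.71 = 161 N.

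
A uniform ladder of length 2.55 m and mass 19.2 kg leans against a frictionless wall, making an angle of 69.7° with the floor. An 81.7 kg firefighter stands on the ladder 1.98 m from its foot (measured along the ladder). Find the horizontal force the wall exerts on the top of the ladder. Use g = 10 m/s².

Sum moments about the foot of the ladder (the floor normal and friction both act there and drop out).
Ladder weight 19.2×10 = 192 N acts at 1.275 m along the ladder; its horizontal arm is 1.275·cos69.7° = 0.4423 m → τ = 84.92 N·m clockwise.
Firefighter: 81.7×10 = 817 N at 1.98 m → arm 0.6869 m → τ = 561.2 N·m clockwise.
Wall normal N acts horizontally at the top; its moment arm is the height L sinθ = 2.55·sin69.7° = 2.392 m, counterclockwise.
Balancing moments: N × 2.392 = 646.1, giving N = 270 N.

N_wall ≈ 270 N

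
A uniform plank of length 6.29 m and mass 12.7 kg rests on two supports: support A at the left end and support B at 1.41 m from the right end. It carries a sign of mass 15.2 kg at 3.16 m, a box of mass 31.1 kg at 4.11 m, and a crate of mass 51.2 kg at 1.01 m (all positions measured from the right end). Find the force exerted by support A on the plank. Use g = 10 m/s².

R_A ≈ 230 N

Sum moments about support B (its reaction then has zero moment arm).
Beam weight: 12.7 × 10 = 127 N down at 3.145 m → arm 1.735 m, τ = 127 × 1.735 = 220.3 N·m counterclockwise.
Sign: 15.2 × 10 = 152 N down at 3.16 m → arm 1.75 m, τ = 152 × 1.75 = 266 N·m counterclockwise.
Box: 31.1 × 10 = 311 N down at 4.11 m → arm 2.7 m, τ = 311 × 2.7 = 839.7 N·m counterclockwise.
Crate: 51.2 × 10 = 512 N down at 1.01 m → arm 0.4 m, τ = 512 × 0.4 = 204.8 N·m clockwise.
Net load moment about support B = 1121 N·m counterclockwise.
Reaction R at support A is upward at 6.29 m, arm 4.88 m → moment R × 4.88 clockwise.
Setting net torque to zero: R × 4.88 = 1121 → R = 230 N.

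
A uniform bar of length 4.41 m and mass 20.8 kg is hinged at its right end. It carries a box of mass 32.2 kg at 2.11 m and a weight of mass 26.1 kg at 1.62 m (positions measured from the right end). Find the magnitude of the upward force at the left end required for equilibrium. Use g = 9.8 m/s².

About the right end:
Beam weight: 20.8 × 9.8 = 203.8 N down at 2.205 m → arm 2.205 m, τ = 203.8 × 2.205 = 449.4 N·m counterclockwise.
Box: 32.2 × 9.8 = 315.6 N down at 2.11 m → arm 2.11 m, τ = 315.6 × 2.11 = 665.9 N·m counterclockwise.
Weight: 26.1 × 9.8 = 255.8 N down at 1.62 m → arm 1.62 m, τ = 255.8 × 1.62 = 414.4 N·m counterclockwise.
Net moment of the loads = 1530 N·m counterclockwise.
The upward force F acts at the left end, arm 4.41 m, giving F × 4.41 clockwise.
Setting net torque to zero: F × 4.41 = 1530 → F = 1530 / 4.41 = 347 N.

F ≈ 347 N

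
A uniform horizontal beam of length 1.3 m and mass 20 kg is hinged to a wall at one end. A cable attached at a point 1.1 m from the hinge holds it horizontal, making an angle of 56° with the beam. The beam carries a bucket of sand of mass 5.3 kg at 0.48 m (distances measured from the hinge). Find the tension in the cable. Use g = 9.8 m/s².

Choose the hinge as the axis so the unknown hinge reaction has zero arm there.
Beam weight: 20 × 9.8 = 196 N down at 0.65 m → arm 0.65 m, τ = 196 × 0.65 = 127.4 N·m clockwise.
Bucket of sand: 5.3 × 9.8 = 51.94 N down at 0.48 m → arm 0.48 m, τ = 51.94 × 0.48 = 24.93 N·m clockwise.
Total clockwise load moment = 152.3 N·m.
The cable tension T acts at 1.1 m; only its component perpendicular to the beam, T sinθ, produces torque. sin 56° = 0.829.
Setting net torque to zero: T × 1.1 × 0.829 = 152.3 → T = 152.3 / 0.9119 = 167 N.

T ≈ 167 N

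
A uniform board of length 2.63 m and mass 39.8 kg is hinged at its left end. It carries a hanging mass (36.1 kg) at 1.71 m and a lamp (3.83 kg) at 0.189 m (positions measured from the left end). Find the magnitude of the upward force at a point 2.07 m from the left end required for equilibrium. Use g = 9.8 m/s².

Choose the left end as the axis so the unknown pivot reaction has zero arm there.
Beam weight: 39.8 × 9.8 = 390 N down at 1.315 m → arm 1.315 m, τ = 390 × 1.315 = 512.9 N·m clockwise.
Hanging mass: 36.1 × 9.8 = 353.8 N down at 1.71 m → arm 1.71 m, τ = 353.8 × 1.71 = 605 N·m clockwise.
Lamp: 3.83 × 9.8 = 37.53 N down at 0.189 m → arm 0.189 m, τ = 37.53 × 0.189 = 7.093 N·m clockwise.
Net moment of the loads = 1125 N·m clockwise.
The upward force F acts at a point 2.07 m from the left end, arm 2.07 m, giving F × 2.07 counterclockwise.
Στ = 0 ⇒ F × 2.07 = 1125 ⇒ F = 1125 / 2.07 = 543 N.

F ≈ 543 N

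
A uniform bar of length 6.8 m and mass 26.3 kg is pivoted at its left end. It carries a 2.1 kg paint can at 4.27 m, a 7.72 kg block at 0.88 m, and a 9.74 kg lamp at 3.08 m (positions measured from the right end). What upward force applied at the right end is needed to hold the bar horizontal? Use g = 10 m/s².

Taking torques about the left end:
Beam weight: 26.3 × 10 = 263 N down at 3.4 m → arm 3.4 m, τ = 263 × 3.4 = 894.2 N·m clockwise.
Paint can: 2.1 × 10 = 21 N down at 4.27 m → arm 2.53 m, τ = 21 × 2.53 = 53.13 N·m clockwise.
Block: 7.72 × 10 = 77.2 N down at 0.88 m → arm 5.92 m, τ = 77.2 × 5.92 = 457 N·m clockwise.
Lamp: 9.74 × 10 = 97.4 N down at 3.08 m → arm 3.72 m, τ = 97.4 × 3.72 = 362.3 N·m clockwise.
Net moment of the loads = 1767 N·m clockwise.
The upward force F acts at the right end, arm 6.8 m, giving F × 6.8 counterclockwise.
Setting net torque to zero: F × 6.8 = 1767 → F = 1767 / 6.8 = 260 N.

F ≈ 260 N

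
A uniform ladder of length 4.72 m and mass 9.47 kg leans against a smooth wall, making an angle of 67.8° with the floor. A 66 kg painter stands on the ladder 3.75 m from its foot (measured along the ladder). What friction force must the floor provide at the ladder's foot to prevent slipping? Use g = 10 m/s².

Sum moments about the foot of the ladder (the floor normal and friction both act there and drop out).
Ladder weight 9.47×10 = 94.7 N acts at 2.36 m along the ladder; its horizontal arm is 2.36·cos67.8° = 0.8917 m → τ = 84.44 N·m clockwise.
Painter: 66×10 = 660 N at 3.75 m → arm 1.417 m → τ = 935.2 N·m clockwise.
Wall normal N acts horizontally at the top; its moment arm is the height L sinθ = 4.72·sin67.8° = 4.37 m, counterclockwise.
Setting net torque to zero: N × 4.37 = 1020 → N = 233 N.
ΣFx = 0: friction at the foot balances the wall's push, so f = N_wall = 233 N.

f ≈ 233 N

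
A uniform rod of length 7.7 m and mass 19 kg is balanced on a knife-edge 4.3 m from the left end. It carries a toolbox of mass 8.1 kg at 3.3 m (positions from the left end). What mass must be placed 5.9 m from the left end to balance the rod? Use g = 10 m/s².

m ≈ 10.4 kg

Choose the knife-edge (at 4.3 m from the left end) as the axis so the support reaction has zero arm there.
Beam weight: 19 × 10 = 190 N down at 3.85 m → arm 0.45 m, τ = 190 × 0.45 = 85.5 N·m counterclockwise.
Toolbox: 8.1 × 10 = 81 N down at 3.3 m → arm 1 m, τ = 81 × 1 = 81 N·m counterclockwise.
Net moment of known loads = 166.5 N·m counterclockwise.
An unknown mass m at 5.9 m has arm 1.6 m; its moment is m·g·1.6 clockwise.
Balancing moments: m × 10 × 1.6 = 166.5, giving m = 166.5 / (10 × 1.6) = 10.4 kg.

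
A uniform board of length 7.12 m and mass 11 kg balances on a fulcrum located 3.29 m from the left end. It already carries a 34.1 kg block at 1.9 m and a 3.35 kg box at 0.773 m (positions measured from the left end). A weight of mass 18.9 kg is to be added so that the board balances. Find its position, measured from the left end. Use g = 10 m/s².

x ≈ 6.09 m from the left end

Take moments about the fulcrum (at 3.29 m from the left end).
Beam weight: 11 × 10 = 110 N down at 3.56 m → arm 0.27 m, τ = 110 × 0.27 = 29.7 N·m clockwise.
Block: 34.1 × 10 = 341 N down at 1.9 m → arm 1.39 m, τ = 341 × 1.39 = 474 N·m counterclockwise.
Box: 3.35 × 10 = 33.5 N down at 0.773 m → arm 2.517 m, τ = 33.5 × 2.517 = 84.32 N·m counterclockwise.
Net moment of existing loads = 528.6 N·m counterclockwise.
The weight weighs 18.9 × 10 = 189 N and must supply an equal clockwise moment, so its lever arm about the fulcrum is 528.6 / 189 = 2.8 m.
That puts it at 3.29 + 2.8 = 6.09 m from the left end.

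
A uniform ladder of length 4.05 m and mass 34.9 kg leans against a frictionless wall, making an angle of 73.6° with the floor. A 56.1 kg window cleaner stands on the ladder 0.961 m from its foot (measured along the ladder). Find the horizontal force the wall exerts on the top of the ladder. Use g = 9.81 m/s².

Take moments about the foot of the ladder.
Ladder weight 34.9×9.81 = 342.4 N acts at 2.025 m along the ladder; its horizontal arm is 2.025·cos73.6° = 0.5717 m → τ = 195.8 N·m clockwise.
Window cleaner: 56.1×9.81 = 550.3 N at 0.961 m → arm 0.2713 m → τ = 149.3 N·m clockwise.
Wall normal N acts horizontally at the top; its moment arm is the height L sinθ = 4.05·sin73.6° = 3.885 m, counterclockwise.
Balancing moments: N × 3.885 = 345.1, giving N = 88.8 N.

N_wall ≈ 88.8 N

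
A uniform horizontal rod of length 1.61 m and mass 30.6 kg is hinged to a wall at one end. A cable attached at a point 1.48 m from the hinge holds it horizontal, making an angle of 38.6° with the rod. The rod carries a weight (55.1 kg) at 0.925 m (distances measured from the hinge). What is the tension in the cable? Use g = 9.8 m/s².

Taking torques about the hinge:
Beam weight: 30.6 × 9.8 = 299.9 N down at 0.805 m → arm 0.805 m, τ = 299.9 × 0.805 = 241.4 N·m clockwise.
Weight: 55.1 × 9.8 = 540 N down at 0.925 m → arm 0.925 m, τ = 540 × 0.925 = 499.5 N·m clockwise.
Total clockwise load moment = 740.9 N·m.
The cable tension T acts at 1.48 m; only its component perpendicular to the rod, T sinθ, produces torque. sin 38.6° = 0.6239.
Setting net torque to zero: T × 1.48 × 0.6239 = 740.9 → T = 740.9 / 0.9234 = 802 N.

T ≈ 802 N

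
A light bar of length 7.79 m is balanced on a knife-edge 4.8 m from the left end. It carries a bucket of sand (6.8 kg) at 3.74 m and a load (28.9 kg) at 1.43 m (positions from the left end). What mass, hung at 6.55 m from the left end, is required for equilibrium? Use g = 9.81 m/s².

m ≈ 59.8 kg

Sum moments about the knife-edge (at 4.8 m from the left end) (the support reaction has zero arm there).
Bucket of sand: 6.8 × 9.81 = 66.71 N down at 3.74 m → arm 1.06 m, τ = 66.71 × 1.06 = 70.71 N·m counterclockwise.
Load: 28.9 × 9.81 = 283.5 N down at 1.43 m → arm 3.37 m, τ = 283.5 × 3.37 = 955.4 N·m counterclockwise.
Net moment of known loads = 1026 N·m counterclockwise.
An unknown mass m at 6.55 m has arm 1.75 m; its moment is m·g·1.75 clockwise.
Στ = 0 ⇒ m × 9.81 × 1.75 = 1026 ⇒ m = 1026 / (9.81 × 1.75) = 59.8 kg.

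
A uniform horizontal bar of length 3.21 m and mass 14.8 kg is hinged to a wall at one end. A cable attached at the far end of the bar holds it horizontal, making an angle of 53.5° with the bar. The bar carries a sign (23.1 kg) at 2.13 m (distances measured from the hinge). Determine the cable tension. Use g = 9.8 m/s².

T ≈ 277 N

Sum moments about the hinge (the unknown hinge reaction has zero arm there).
Beam weight: 14.8 × 9.8 = 145 N down at 1.605 m → arm 1.605 m, τ = 145 × 1.605 = 232.7 N·m clockwise.
Sign: 23.1 × 9.8 = 226.4 N down at 2.13 m → arm 2.13 m, τ = 226.4 × 2.13 = 482.2 N·m clockwise.
Total clockwise load moment = 714.9 N·m.
The cable tension T acts at 3.21 m; only its component perpendicular to the bar, T sinθ, produces torque. sin 53.5° = 0.8039.
Στ = 0 ⇒ T × 3.21 × 0.8039 = 714.9 ⇒ T = 714.9 / 2.581 = 277 N.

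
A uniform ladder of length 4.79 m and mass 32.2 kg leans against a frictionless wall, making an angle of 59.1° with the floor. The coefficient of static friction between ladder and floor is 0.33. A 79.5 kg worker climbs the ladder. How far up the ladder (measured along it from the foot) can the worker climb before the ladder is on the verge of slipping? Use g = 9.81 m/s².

d ≈ 2.74 m

Sum moments about the foot of the ladder (the floor normal and friction both act there and drop out).
Ladder weight 32.2×9.81 = 315.9 N acts at 2.395 m along the ladder; its horizontal arm is 2.395·cos59.1° = 1.23 m → τ = 388.6 N·m clockwise.
Worker weight 79.5×9.81 = 779.9 N at distance d → arm d·cos59.1° → τ = 779.9·d·0.5135 clockwise.
Wall normal N at the top has arm L sinθ = 4.11 m counterclockwise, so Στ = 0 gives N·4.11 = 388.6 + 400.5·d.
ΣFy = 0 ⇒ N_floor = 1096 N, so the maximum friction is μ_s·N_floor = 0.33×1096 = 361.7 N. ΣFx = 0 ⇒ N_wall = f, so at the slipping point N = 361.7 N.
Substituting: 361.7×4.11 = 388.6 + 400.5·d ⇒ d = (1487 − 388.6) / 400.5 = 2.74 m.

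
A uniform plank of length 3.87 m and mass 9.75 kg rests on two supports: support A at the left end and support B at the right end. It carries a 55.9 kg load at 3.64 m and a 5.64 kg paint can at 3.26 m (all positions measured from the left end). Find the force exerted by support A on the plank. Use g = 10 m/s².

R_A ≈ 90.9 N

Take moments about support B.
Beam weight: 9.75 × 10 = 97.5 N down at 1.935 m → arm 1.935 m, τ = 97.5 × 1.935 = 188.7 N·m counterclockwise.
Load: 55.9 × 10 = 559 N down at 3.64 m → arm 0.23 m, τ = 559 × 0.23 = 128.6 N·m counterclockwise.
Paint can: 5.64 × 10 = 56.4 N down at 3.26 m → arm 0.61 m, τ = 56.4 × 0.61 = 34.4 N·m counterclockwise.
Net load moment about support B = 351.7 N·m counterclockwise.
Reaction R at support A is upward at 0 m, arm 3.87 m → moment R × 3.87 clockwise.
Setting net torque to zero: R × 3.87 = 351.7 → R = 90.9 N.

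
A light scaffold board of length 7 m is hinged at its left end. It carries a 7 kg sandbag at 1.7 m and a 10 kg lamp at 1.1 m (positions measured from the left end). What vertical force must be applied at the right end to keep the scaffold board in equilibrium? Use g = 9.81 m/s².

F ≈ 32.1 N

Take moments about the left end.
Sandbag: 7 × 9.81 = 68.67 N down at 1.7 m → arm 1.7 m, τ = 68.67 × 1.7 = 116.7 N·m clockwise.
Lamp: 10 × 9.81 = 98.1 N down at 1.1 m → arm 1.1 m, τ = 98.1 × 1.1 = 107.9 N·m clockwise.
Net moment of the loads = 224.6 N·m clockwise.
The upward force F acts at the right end, arm 7 m, giving F × 7 counterclockwise.
Στ = 0 ⇒ F × 7 = 224.6 ⇒ F = 224.6 / 7 = 32.1 N.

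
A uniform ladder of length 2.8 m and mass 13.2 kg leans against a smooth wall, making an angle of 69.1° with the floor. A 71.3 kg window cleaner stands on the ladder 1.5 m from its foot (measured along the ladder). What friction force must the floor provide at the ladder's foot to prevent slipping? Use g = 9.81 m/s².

Choose the foot of the ladder as the axis so the floor normal and friction both act there and drop out.
Ladder weight 13.2×9.81 = 129.5 N acts at 1.4 m along the ladder; its horizontal arm is 1.4·cos69.1° = 0.4994 m → τ = 64.67 N·m clockwise.
Window cleaner: 71.3×9.81 = 699.5 N at 1.5 m → arm 0.5351 m → τ = 374.3 N·m clockwise.
Wall normal N acts horizontally at the top; its moment arm is the height L sinθ = 2.8·sin69.1° = 2.616 m, counterclockwise.
For rotational equilibrium, N × 2.616 = 439, so N = 168 N.
ΣFx = 0: friction at the foot balances the wall's push, so f = N_wall = 168 N.

f ≈ 168 N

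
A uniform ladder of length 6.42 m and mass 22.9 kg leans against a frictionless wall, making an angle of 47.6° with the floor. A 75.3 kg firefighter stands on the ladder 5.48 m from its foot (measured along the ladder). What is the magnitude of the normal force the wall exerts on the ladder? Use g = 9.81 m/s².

N_wall ≈ 678 N

Choose the foot of the ladder as the axis so the floor normal and friction both act there and drop out.
Ladder weight 22.9×9.81 = 224.6 N acts at 3.21 m along the ladder; its horizontal arm is 3.21·cos47.6° = 2.165 m → τ = 486.3 N·m clockwise.
Firefighter: 75.3×9.81 = 738.7 N at 5.48 m → arm 3.695 m → τ = 2729 N·m clockwise.
Wall normal N acts horizontally at the top; its moment arm is the height L sinθ = 6.42·sin47.6° = 4.741 m, counterclockwise.
Balancing moments: N × 4.741 = 3215, giving N = 678 N.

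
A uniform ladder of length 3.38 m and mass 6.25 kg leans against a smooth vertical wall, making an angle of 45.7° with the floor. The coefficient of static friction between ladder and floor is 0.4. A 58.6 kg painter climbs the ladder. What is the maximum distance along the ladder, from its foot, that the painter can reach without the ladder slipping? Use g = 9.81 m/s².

d ≈ 1.35 m

About the foot of the ladder:
Ladder weight 6.25×9.81 = 61.31 N acts at 1.69 m along the ladder; its horizontal arm is 1.69·cos45.7° = 1.18 m → τ = 72.35 N·m clockwise.
Painter weight 58.6×9.81 = 574.9 N at distance d → arm d·cos45.7° → τ = 574.9·d·0.6984 clockwise.
Wall normal N at the top has arm L sinθ = 2.419 m counterclockwise, so Στ = 0 gives N·2.419 = 72.35 + 401.5·d.
ΣFy = 0 ⇒ N_floor = 636.2 N, so the maximum friction is μ_s·N_floor = 0.4×636.2 = 254.5 N. ΣFx = 0 ⇒ N_wall = f, so at the slipping point N = 254.5 N.
Substituting: 254.5×2.419 = 72.35 + 401.5·d ⇒ d = (615.6 − 72.35) / 401.5 = 1.35 m.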